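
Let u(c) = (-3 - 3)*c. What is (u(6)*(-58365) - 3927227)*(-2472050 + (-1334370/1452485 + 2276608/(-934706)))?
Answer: 612866652719136626462420/135764644441 ≈ 4.5142e+12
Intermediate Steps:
u(c) = -6*c
(u(6)*(-58365) - 3927227)*(-2472050 + (-1334370/1452485 + 2276608/(-934706))) = (-6*6*(-58365) - 3927227)*(-2472050 + (-1334370/1452485 + 2276608/(-934706))) = (-36*(-58365) - 3927227)*(-2472050 + (-1334370*1/1452485 + 2276608*(-1/934706))) = (2101140 - 3927227)*(-2472050 + (-266874/290497 - 1138304/467353)) = -1826087*(-2472050 - 455398261610/135764644441) = -1826087*(-335617444688635660/135764644441) = 612866652719136626462420/135764644441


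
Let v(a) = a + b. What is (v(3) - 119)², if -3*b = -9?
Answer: 12769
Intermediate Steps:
b = 3 (b = -⅓*(-9) = 3)
v(a) = 3 + a (v(a) = a + 3 = 3 + a)
(v(3) - 119)² = ((3 + 3) - 119)² = (6 - 119)² = (-113)² = 12769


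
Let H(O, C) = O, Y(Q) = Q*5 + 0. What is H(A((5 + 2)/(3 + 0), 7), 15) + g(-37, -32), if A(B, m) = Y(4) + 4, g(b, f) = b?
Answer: -13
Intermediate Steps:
Y(Q) = 5*Q (Y(Q) = 5*Q + 0 = 5*Q)
A(B, m) = 24 (A(B, m) = 5*4 + 4 = 20 + 4 = 24)
H(A((5 + 2)/(3 + 0), 7), 15) + g(-37, -32) = 24 - 37 = -13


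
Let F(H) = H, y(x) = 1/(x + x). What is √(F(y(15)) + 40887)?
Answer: √36798330/30 ≈ 202.21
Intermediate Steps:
y(x) = 1/(2*x)
√(F(y(15)) + 40887) = √((½)/15 + 40887) = √((½)*(1/15) + 40887) = √(1/30 + 40887) = √(1226611/30) = √36798330/30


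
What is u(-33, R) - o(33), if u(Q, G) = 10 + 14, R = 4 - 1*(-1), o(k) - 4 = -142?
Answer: 162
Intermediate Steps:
o(k) = -138 (o(k) = 4 - 142 = -138)
R = 5 (R = 4 + 1 = 5)
u(Q, G) = 24
u(-33, R) - o(33) = 24 - 1*(-138) = 24 + 138 = 162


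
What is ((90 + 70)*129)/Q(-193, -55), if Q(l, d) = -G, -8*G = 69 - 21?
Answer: 3440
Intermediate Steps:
G = -6 (G = -(69 - 21)/8 = -⅛*48 = -6)
Q(l, d) = 6 (Q(l, d) = -1*(-6) = 6)
((90 + 70)*129)/Q(-193, -55) = ((90 + 70)*129)/6 = (160*129)*(⅙) = 20640*(⅙) = 3440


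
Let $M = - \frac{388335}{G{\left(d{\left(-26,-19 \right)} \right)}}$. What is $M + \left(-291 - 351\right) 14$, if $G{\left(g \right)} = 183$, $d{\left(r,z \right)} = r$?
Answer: $- \frac{677713}{61} \approx -11110.0$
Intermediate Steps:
$M = - \frac{129445}{61}$ ($M = - \frac{388335}{183} = \left(-388335\right) \frac{1}{183} = - \frac{129445}{61} \approx -2122.1$)
$M + \left(-291 - 351\right) 14 = - \frac{129445}{61} + \left(-291 - 351\right) 14 = - \frac{129445}{61} - 8988 = - \frac{677713}{61}$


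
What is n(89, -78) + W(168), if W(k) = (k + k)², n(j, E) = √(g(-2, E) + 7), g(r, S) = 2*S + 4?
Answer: 112896 + I*√145 ≈ 1.129e+5 + 12.042*I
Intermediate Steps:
g(r, S) = 4 + 2*S
n(j, E) = √(11 + 2*E) (n(j, E) = √((4 + 2*E) + 7) = √(11 + 2*E))
W(k) = 4*k² (W(k) = (2*k)² = 4*k²)
n(89, -78) + W(168) = √(11 + 2*(-78)) + 4*168² = √(11 - 156) + 4*28224 = √(-145) + 112896 = I*√145 + 112896 = 112896 + I*√145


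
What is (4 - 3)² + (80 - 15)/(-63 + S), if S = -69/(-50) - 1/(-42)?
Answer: -1787/32338 ≈ -0.055260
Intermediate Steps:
S = 737/525 (S = -69*(-1/50) - 1*(-1/42) = 69/50 + 1/42 = 737/525 ≈ 1.4038)
(4 - 3)² + (80 - 15)/(-63 + S) = (4 - 3)² + (80 - 15)/(-63 + 737/525) = 1² + 65/(-32338/525) = 1 - 525/32338*65 = 1 - 34125/32338 = -1787/32338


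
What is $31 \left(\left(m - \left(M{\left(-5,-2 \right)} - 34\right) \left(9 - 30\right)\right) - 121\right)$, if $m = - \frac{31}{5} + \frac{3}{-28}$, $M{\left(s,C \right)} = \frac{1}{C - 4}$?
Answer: $- \frac{3666463}{140} \approx -26189.0$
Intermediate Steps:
$M{\left(s,C \right)} = \frac{1}{-4 + C}$
$m = - \frac{883}{140}$ ($m = \left(-31\right) \frac{1}{5} + 3 \left(- \frac{1}{28}\right) = - \frac{31}{5} - \frac{3}{28} = - \frac{883}{140} \approx -6.3071$)
$31 \left(\left(m - \left(M{\left(-5,-2 \right)} - 34\right) \left(9 - 30\right)\right) - 121\right) = 31 \left(\left(- \frac{883}{140} - \left(\frac{1}{-4 - 2} - 34\right) \left(9 - 30\right)\right) - 121\right) = 31 \left(\left(- \frac{883}{140} - \left(\frac{1}{-6} - 34\right) \left(-21\right)\right) - 121\right) = 31 \left(\left(- \frac{883}{140} - \left(- \frac{1}{6} - 34\right) \left(-21\right)\right) - 121\right) = 31 \left(\left(- \frac{883}{140} - \left(- \frac{205}{6}\right) \left(-21\right)\right) - 121\right) = 31 \left(\left(- \frac{883}{140} - \frac{1435}{2}\right) - 121\right) = 31 \left(- \frac{101333}{140} - 121\right) = 31 \left(- \frac{118273}{140}\right) = - \frac{3666463}{140}$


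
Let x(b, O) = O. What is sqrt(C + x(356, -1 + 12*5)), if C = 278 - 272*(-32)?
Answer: sqrt(9041) ≈ 95.084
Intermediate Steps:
C = 8982 (C = 278 + 8704 = 8982)
sqrt(C + x(356, -1 + 12*5)) = sqrt(8982 + (-1 + 12*5)) = sqrt(8982 + (-1 + 60)) = sqrt(8982 + 59) = sqrt(9041)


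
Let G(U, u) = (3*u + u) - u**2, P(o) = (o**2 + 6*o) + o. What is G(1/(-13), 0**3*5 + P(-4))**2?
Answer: 36864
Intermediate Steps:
P(o) = o**2 + 7*o
G(U, u) = -u**2 + 4*u (G(U, u) = 4*u - u**2 = -u**2 + 4*u)
G(1/(-13), 0**3*5 + P(-4))**2 = ((0**3*5 - 4*(7 - 4))*(4 - (0**3*5 - 4*(7 - 4))))**2 = ((0*5 - 4*3)*(4 - (0*5 - 4*3)))**2 = ((0 - 12)*(4 - (0 - 12)))**2 = (-12*(4 - 1*(-12)))**2 = (-12*(4 + 12))**2 = (-12*16)**2 = (-192)**2 = 36864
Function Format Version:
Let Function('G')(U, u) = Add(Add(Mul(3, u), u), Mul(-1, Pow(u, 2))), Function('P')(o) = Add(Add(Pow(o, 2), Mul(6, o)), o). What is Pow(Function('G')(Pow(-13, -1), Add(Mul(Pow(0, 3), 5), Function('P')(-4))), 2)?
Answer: 36864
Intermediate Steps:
Function('P')(o) = Add(Pow(o, 2), Mul(7, o))
Function('G')(U, u) = Add(Mul(-1, Pow(u, 2)), Mul(4, u)) (Function('G')(U, u) = Add(Mul(4, u), Mul(-1, Pow(u, 2))) = Add(Mul(-1, Pow(u, 2)), Mul(4, u)))
Pow(Function('G')(Pow(-13, -1), Add(Mul(Pow(0, 3), 5), Function('P')(-4))), 2) = Pow(Mul(Add(Mul(Pow(0, 3), 5), Mul(-4, Add(7, -4))), Add(4, Mul(-1, Add(Mul(Pow(0, 3), 5), Mul(-4, Add(7, -4)))))), 2) = Pow(Mul(Add(Mul(0, 5), Mul(-4, 3)), Add(4, Mul(-1, Add(Mul(0, 5), Mul(-4, 3))))), 2) = Pow(Mul(Add(0, -12), Add(4, Mul(-1, Add(0, -12)))), 2) = Pow(Mul(-12, Add(4, Mul(-1, -12))), 2) = Pow(Mul(-12, Add(4, 12)), 2) = Pow(Mul(-12, 16), 2) = Pow(-192, 2) = 36864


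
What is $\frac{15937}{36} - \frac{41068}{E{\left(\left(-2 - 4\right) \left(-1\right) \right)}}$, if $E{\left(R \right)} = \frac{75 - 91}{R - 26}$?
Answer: $- \frac{1832123}{36} \approx -50892.0$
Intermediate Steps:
$E{\left(R \right)} = - \frac{16}{-26 + R}$
$\frac{15937}{36} - \frac{41068}{E{\left(\left(-2 - 4\right) \left(-1\right) \right)}} = \frac{15937}{36} - \frac{41068}{\left(-16\right) \frac{1}{-26 + \left(-2 - 4\right) \left(-1\right)}} = 15937 \cdot \frac{1}{36} - \frac{41068}{\left(-16\right) \frac{1}{-26 - -6}} = \frac{15937}{36} - \frac{41068}{\left(-16\right) \frac{1}{-26 + 6}} = \frac{15937}{36} - \frac{41068}{\left(-16\right) \frac{1}{-20}} = \frac{15937}{36} - \frac{41068}{\left(-16\right) \left(- \frac{1}{20}\right)} = \frac{15937}{36} - \frac{41068}{\frac{4}{5}} = \frac{15937}{36} - 51335 = - \frac{1832123}{36}$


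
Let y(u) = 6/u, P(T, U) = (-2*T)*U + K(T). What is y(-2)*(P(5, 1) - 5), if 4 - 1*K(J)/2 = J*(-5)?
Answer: -129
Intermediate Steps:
K(J) = 8 + 10*J (K(J) = 8 - 2*J*(-5) = 8 - (-10)*J = 8 + 10*J)
P(T, U) = 8 + 10*T - 2*T*U (P(T, U) = (-2*T)*U + (8 + 10*T) = -2*T*U + (8 + 10*T) = 8 + 10*T - 2*T*U)
y(-2)*(P(5, 1) - 5) = (6/(-2))*((8 + 10*5 - 2*5*1) - 5) = (6*(-1/2))*((8 + 50 - 10) - 5) = -3*(48 - 5) = -3*43 = -129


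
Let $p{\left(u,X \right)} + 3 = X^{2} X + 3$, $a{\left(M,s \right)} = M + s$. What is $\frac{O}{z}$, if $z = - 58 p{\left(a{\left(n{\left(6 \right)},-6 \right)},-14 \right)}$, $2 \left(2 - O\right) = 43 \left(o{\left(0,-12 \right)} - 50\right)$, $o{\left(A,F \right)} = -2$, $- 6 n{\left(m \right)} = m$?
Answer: $\frac{10}{1421} \approx 0.0070373$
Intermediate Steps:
$n{\left(m \right)} = - \frac{m}{6}$
$p{\left(u,X \right)} = X^{3}$ ($p{\left(u,X \right)} = -3 + \left(X^{2} X + 3\right) = -3 + \left(X^{3} + 3\right) = -3 + \left(3 + X^{3}\right) = X^{3}$)
$O = 1120$ ($O = 2 - \frac{43 \left(-2 - 50\right)}{2} = 2 - \frac{43 \left(-52\right)}{2} = 2 - -1118 = 2 + 1118 = 1120$)
$z = 159152$ ($z = - 58 \left(-14\right)^{3} = \left(-58\right) \left(-2744\right) = 159152$)
$\frac{O}{z} = \frac{1120}{159152} = 1120 \cdot \frac{1}{159152} = \frac{10}{1421}$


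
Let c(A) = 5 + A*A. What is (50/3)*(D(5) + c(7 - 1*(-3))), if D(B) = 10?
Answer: 5750/3 ≈ 1916.7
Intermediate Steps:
c(A) = 5 + A²
(50/3)*(D(5) + c(7 - 1*(-3))) = (50/3)*(10 + (5 + (7 - 1*(-3))²)) = (50*(⅓))*(10 + (5 + (7 + 3)²)) = 50*(10 + (5 + 10²))/3 = 50*(10 + (5 + 100))/3 = 50*(10 + 105)/3 = (50/3)*115 = 5750/3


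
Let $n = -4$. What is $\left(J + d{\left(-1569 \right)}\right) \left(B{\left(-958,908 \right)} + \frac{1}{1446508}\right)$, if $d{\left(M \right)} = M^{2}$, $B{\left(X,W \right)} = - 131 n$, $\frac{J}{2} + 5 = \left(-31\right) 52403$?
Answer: $- \frac{596700664886355}{1446508} \approx -4.1251 \cdot 10^{8}$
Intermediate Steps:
$J = -3248996$ ($J = -10 + 2 \left(\left(-31\right) 52403\right) = -10 + 2 \left(-1624493\right) = -10 - 3248986 = -3248996$)
$B{\left(X,W \right)} = 524$ ($B{\left(X,W \right)} = \left(-131\right) \left(-4\right) = 524$)
$\left(J + d{\left(-1569 \right)}\right) \left(B{\left(-958,908 \right)} + \frac{1}{1446508}\right) = \left(-3248996 + \left(-1569\right)^{2}\right) \left(524 + \frac{1}{1446508}\right) = \left(-3248996 + 2461761\right) \left(524 + \frac{1}{1446508}\right) = \left(-787235\right) \frac{757970193}{1446508} = - \frac{596700664886355}{1446508}$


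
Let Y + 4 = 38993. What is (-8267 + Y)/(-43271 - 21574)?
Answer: -30722/64845 ≈ -0.47378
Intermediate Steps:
Y = 38989 (Y = -4 + 38993 = 38989)
(-8267 + Y)/(-43271 - 21574) = (-8267 + 38989)/(-43271 - 21574) = 30722/(-64845) = 30722*(-1/64845) = -30722/64845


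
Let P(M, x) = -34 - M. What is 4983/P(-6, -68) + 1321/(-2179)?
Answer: -10894945/61012 ≈ -178.57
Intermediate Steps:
4983/P(-6, -68) + 1321/(-2179) = 4983/(-34 - 1*(-6)) + 1321/(-2179) = 4983/(-34 + 6) + 1321*(-1/2179) = 4983/(-28) - 1321/2179 = 4983*(-1/28) - 1321/2179 = -4983/28 - 1321/2179 = -10894945/61012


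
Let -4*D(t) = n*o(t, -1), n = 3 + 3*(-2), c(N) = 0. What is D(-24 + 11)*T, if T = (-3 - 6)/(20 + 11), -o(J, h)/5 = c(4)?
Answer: 0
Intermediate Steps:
o(J, h) = 0 (o(J, h) = -5*0 = 0)
n = -3 (n = 3 - 6 = -3)
T = -9/31 ≈ -0.29032
D(t) = 0 (D(t) = -(-3)*0/4 = -¼*0 = 0)
D(-24 + 11)*T = 0*(-9/31) = 0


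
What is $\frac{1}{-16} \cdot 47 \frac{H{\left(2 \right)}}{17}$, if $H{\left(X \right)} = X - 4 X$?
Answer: $\frac{141}{136} \approx 1.0368$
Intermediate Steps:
$H{\left(X \right)} = - 3 X$
$\frac{1}{-16} \cdot 47 \frac{H{\left(2 \right)}}{17} = \frac{1}{-16} \cdot 47 \frac{\left(-3\right) 2}{17} = \left(- \frac{1}{16}\right) 47 \left(\left(-6\right) \frac{1}{17}\right) = \left(- \frac{47}{16}\right) \left(- \frac{6}{17}\right) = \frac{141}{136}$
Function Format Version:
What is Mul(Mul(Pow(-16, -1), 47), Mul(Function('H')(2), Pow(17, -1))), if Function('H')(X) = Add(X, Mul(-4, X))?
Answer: Rational(141, 136) ≈ 1.0368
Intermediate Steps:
Function('H')(X) = Mul(-3, X)
Mul(Mul(Pow(-16, -1), 47), Mul(Function('H')(2), Pow(17, -1))) = Mul(Mul(Pow(-16, -1), 47), Mul(Mul(-3, 2), Pow(17, -1))) = Mul(Mul(Rational(-1, 16), 47), Mul(-6, Rational(1, 17))) = Mul(Rational(-47, 16), Rational(-6, 17)) = Rational(141, 136)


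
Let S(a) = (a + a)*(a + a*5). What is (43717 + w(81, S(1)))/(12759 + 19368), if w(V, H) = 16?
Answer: 43733/32127 ≈ 1.3613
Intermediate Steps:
S(a) = 12*a² (S(a) = (2*a)*(a + 5*a) = (2*a)*(6*a) = 12*a²)
(43717 + w(81, S(1)))/(12759 + 19368) = (43717 + 16)/(12759 + 19368) = 43733/32127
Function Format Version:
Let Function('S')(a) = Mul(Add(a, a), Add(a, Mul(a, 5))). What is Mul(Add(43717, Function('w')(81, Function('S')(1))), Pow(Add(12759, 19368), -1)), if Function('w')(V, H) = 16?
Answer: Rational(43733, 32127) ≈ 1.3613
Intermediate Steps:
Function('S')(a) = Mul(12, Pow(a, 2)) (Function('S')(a) = Mul(Mul(2, a), Add(a, Mul(5, a))) = Mul(Mul(2, a), Mul(6, a)) = Mul(12, Pow(a, 2)))
Mul(Add(43717, Function('w')(81, Function('S')(1))), Pow(Add(12759, 19368), -1)) = Mul(Add(43717, 16), Pow(Add(12759, 19368), -1)) = Mul(43733, Pow(32127, -1)) = Mul(43733, Rational(1, 32127)) = Rational(43733, 32127)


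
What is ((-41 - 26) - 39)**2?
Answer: 11236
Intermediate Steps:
((-41 - 26) - 39)**2 = (-67 - 39)**2 = (-106)**2 = 11236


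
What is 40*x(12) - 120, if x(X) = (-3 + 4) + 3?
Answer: 40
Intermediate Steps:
x(X) = 4 (x(X) = 1 + 3 = 4)
40*x(12) - 120 = 40*4 - 120 = 160 - 120 = 40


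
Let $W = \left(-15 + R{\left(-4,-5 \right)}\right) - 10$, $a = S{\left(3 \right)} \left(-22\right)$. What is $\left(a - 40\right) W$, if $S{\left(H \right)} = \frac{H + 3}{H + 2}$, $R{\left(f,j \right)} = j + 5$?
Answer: $1660$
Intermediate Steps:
$R{\left(f,j \right)} = 5 + j$
$S{\left(H \right)} = \frac{3 + H}{2 + H}$
$a = - \frac{132}{5}$ ($a = \frac{3 + 3}{2 + 3} \left(-22\right) = \frac{1}{5} \cdot 6 \left(-22\right) = \frac{6}{5} \left(-22\right) = - \frac{132}{5} \approx -26.4$)
$W = -25$ ($W = \left(-15 + \left(5 - 5\right)\right) - 10 = \left(-15 + 0\right) - 10 = -15 - 10 = -25$)
$\left(a - 40\right) W = \left(- \frac{132}{5} - 40\right) \left(-25\right) = \left(- \frac{332}{5}\right) \left(-25\right) = 1660$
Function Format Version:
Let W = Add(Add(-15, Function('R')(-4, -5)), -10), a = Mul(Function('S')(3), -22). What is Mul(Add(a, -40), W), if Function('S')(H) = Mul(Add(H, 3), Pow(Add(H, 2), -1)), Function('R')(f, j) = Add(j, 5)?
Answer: 1660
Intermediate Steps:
Function('R')(f, j) = Add(5, j)
Function('S')(H) = Mul(Pow(Add(2, H), -1), Add(3, H)) (Function('S')(H) = Mul(Add(3, H), Pow(Add(2, H), -1)) = Mul(Pow(Add(2, H), -1), Add(3, H)))
a = Rational(-132, 5) (a = Mul(Mul(Pow(Add(2, 3), -1), Add(3, 3)), -22) = Mul(Mul(Pow(5, -1), 6), -22) = Mul(Mul(Rational(1, 5), 6), -22) = Mul(Rational(6, 5), -22) = Rational(-132, 5) ≈ -26.400)
W = -25 (W = Add(Add(-15, Add(5, -5)), -10) = Add(Add(-15, 0), -10) = Add(-15, -10) = -25)
Mul(Add(a, -40), W) = Mul(Add(Rational(-132, 5), -40), -25) = Mul(Rational(-332, 5), -25) = 1660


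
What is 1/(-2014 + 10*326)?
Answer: 1/1246 ≈ 0.00080257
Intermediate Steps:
1/(-2014 + 10*326) = 1/(-2014 + 3260) = 1/1246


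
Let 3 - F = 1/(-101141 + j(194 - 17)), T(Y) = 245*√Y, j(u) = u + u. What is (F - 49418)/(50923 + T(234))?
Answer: -253616379804492/259940364384173 + 3660586358940*√26/259940364384173 ≈ -0.90386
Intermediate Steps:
j(u) = 2*u
F = 302362/100787 (F = 3 - 1/(-101141 + 2*(194 - 17)) = 3 - 1/(-101141 + 2*177) = 3 - 1/(-101141 + 354) = 3 - 1/(-100787) = 3 - 1*(-1/100787) = 3 + 1/100787 = 302362/100787 ≈ 3.0000)
(F - 49418)/(50923 + T(234)) = (302362/100787 - 49418)/(50923 + 245*√234) = -4980389604/(100787*(50923 + 245*(3*√26))) = -4980389604/(100787*(50923 + 735*√26))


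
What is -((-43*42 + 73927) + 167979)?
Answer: -240100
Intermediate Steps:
-((-43*42 + 73927) + 167979) = -((-1806 + 73927) + 167979) = -(72121 + 167979) = -1*240100 = -240100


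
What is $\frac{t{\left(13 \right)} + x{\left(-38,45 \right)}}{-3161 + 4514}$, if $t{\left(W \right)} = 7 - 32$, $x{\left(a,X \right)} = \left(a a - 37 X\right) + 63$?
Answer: $- \frac{61}{451} \approx -0.13525$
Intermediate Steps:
$x{\left(a,X \right)} = 63 + a^{2} - 37 X$ ($x{\left(a,X \right)} = \left(a^{2} - 37 X\right) + 63 = 63 + a^{2} - 37 X$)
$t{\left(W \right)} = -25$ ($t{\left(W \right)} = 7 - 32 = -25$)
$\frac{t{\left(13 \right)} + x{\left(-38,45 \right)}}{-3161 + 4514} = \frac{-25 + \left(63 + \left(-38\right)^{2} - 1665\right)}{-3161 + 4514} = \frac{-25 + \left(63 + 1444 - 1665\right)}{1353} = \left(-25 - 158\right) \frac{1}{1353} = \left(-183\right) \frac{1}{1353} = - \frac{61}{451}$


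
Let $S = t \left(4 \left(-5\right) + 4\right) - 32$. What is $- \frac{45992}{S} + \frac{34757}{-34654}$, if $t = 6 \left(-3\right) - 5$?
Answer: $- \frac{50171410}{363867} \approx -137.88$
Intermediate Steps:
$t = -23$ ($t = -18 - 5 = -23$)
$S = 336$ ($S = - 23 \left(4 \left(-5\right) + 4\right) - 32 = - 23 \left(-20 + 4\right) - 32 = \left(-23\right) \left(-16\right) - 32 = 368 - 32 = 336$)
$- \frac{45992}{S} + \frac{34757}{-34654} = - \frac{45992}{336} + \frac{34757}{-34654} = \left(-45992\right) \frac{1}{336} + 34757 \left(- \frac{1}{34654}\right) = - \frac{5749}{42} - \frac{34757}{34654} = - \frac{50171410}{363867}$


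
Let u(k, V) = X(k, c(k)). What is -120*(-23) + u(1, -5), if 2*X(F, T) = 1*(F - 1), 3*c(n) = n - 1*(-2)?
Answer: 2760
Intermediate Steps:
c(n) = 2/3 + n/3 (c(n) = (n - 1*(-2))/3 = (n + 2)/3 = (2 + n)/3 = 2/3 + n/3)
X(F, T) = -1/2 + F/2 (X(F, T) = (1*(F - 1))/2 = (1*(-1 + F))/2 = (-1 + F)/2 = -1/2 + F/2)
u(k, V) = -1/2 + k/2
-120*(-23) + u(1, -5) = -120*(-23) + (-1/2 + (1/2)*1) = 2760 + (-1/2 + 1/2) = 2760 + 0 = 2760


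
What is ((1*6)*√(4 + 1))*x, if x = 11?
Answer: 66*√5 ≈ 147.58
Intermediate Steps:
((1*6)*√(4 + 1))*x = ((1*6)*√(4 + 1))*11 = (6*√5)*11 = 66*√5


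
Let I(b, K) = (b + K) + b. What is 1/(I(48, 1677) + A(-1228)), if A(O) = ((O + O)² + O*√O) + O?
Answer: 6032481/36392678819713 + 2456*I*√307/36392678819713 ≈ 1.6576e-7 + 1.1825e-9*I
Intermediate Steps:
I(b, K) = K + 2*b (I(b, K) = (K + b) + b = K + 2*b)
A(O) = O + O^(3/2) + 4*O² (A(O) = ((2*O)² + O^(3/2)) + O = (4*O² + O^(3/2)) + O = (O^(3/2) + 4*O²) + O = O + O^(3/2) + 4*O²)
1/(I(48, 1677) + A(-1228)) = 1/((1677 + 2*48) + (-1228 + (-1228)^(3/2) + 4*(-1228)²)) = 1/((1677 + 96) + (-1228 - 2456*I*√307 + 4*1507984)) = 1/(1773 + (-1228 - 2456*I*√307 + 6031936)) = 1/(1773 + (6030708 - 2456*I*√307)) = 1/(6032481 - 2456*I*√307)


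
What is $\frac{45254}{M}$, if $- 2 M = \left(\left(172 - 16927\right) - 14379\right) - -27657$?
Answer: $\frac{90508}{3477} \approx 26.03$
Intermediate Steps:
$M = \frac{3477}{2}$ ($M = - \frac{\left(\left(172 - 16927\right) - 14379\right) - -27657}{2} = - \frac{\left(-16755 - 14379\right) + 27657}{2} = - \frac{-31134 + 27657}{2} = \left(- \frac{1}{2}\right) \left(-3477\right) = \frac{3477}{2} \approx 1738.5$)
$\frac{45254}{M} = \frac{45254}{\frac{3477}{2}} = 45254 \cdot \frac{2}{3477} = \frac{90508}{3477}$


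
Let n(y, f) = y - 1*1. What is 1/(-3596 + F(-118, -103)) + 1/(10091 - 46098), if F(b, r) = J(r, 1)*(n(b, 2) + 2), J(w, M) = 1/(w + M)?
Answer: -1346463/4400955575 ≈ -0.00030595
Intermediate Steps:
J(w, M) = 1/(M + w)
n(y, f) = -1 + y (n(y, f) = y - 1 = -1 + y)
F(b, r) = (1 + b)/(1 + r) (F(b, r) = ((-1 + b) + 2)/(1 + r) = (1 + b)/(1 + r))
1/(-3596 + F(-118, -103)) + 1/(10091 - 46098) = 1/(-3596 + (1 - 118)/(1 - 103)) + 1/(10091 - 46098) = 1/(-3596 - 117/(-102)) + 1/(-36007) = 1/(-3596 - 1/102*(-117)) - 1/36007 = 1/(-3596 + 39/34) - 1/36007 = 1/(-122225/34) - 1/36007 = -34/122225 - 1/36007 = -1346463/4400955575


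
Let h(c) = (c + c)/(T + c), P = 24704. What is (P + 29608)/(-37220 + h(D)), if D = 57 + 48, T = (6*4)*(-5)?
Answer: -27156/18617 ≈ -1.4587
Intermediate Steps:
T = -120 (T = 24*(-5) = -120)
D = 105
h(c) = 2*c/(-120 + c) (h(c) = (c + c)/(-120 + c) = (2*c)/(-120 + c) = 2*c/(-120 + c))
(P + 29608)/(-37220 + h(D)) = (24704 + 29608)/(-37220 + 2*105/(-120 + 105)) = 54312/(-37220 + 2*105/(-15)) = 54312/(-37220 + 2*105*(-1/15)) = 54312/(-37220 - 14) = 54312/(-37234) = 54312*(-1/37234) = -27156/18617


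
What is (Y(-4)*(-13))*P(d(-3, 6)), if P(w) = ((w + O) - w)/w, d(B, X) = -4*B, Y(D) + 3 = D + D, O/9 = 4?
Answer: 429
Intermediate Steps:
O = 36 (O = 9*4 = 36)
Y(D) = -3 + 2*D (Y(D) = -3 + (D + D) = -3 + 2*D)
P(w) = 36/w (P(w) = ((w + 36) - w)/w = ((36 + w) - w)/w = 36/w)
(Y(-4)*(-13))*P(d(-3, 6)) = ((-3 + 2*(-4))*(-13))*(36/((-4*(-3)))) = ((-3 - 8)*(-13))*(36/12) = (-11*(-13))*(36*(1/12)) = 143*3 = 429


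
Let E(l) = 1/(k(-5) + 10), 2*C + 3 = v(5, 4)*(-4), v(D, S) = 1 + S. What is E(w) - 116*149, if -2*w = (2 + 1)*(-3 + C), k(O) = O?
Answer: -86419/5 ≈ -17284.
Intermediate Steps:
C = -23/2 (C = -3/2 + ((1 + 4)*(-4))/2 = -3/2 + (5*(-4))/2 = -3/2 + (½)*(-20) = -3/2 - 10 = -23/2 ≈ -11.500)
w = 87/4 (w = -(2 + 1)*(-3 - 23/2)/2 = -3*(-29)/(2*2) = -½*(-87/2) = 87/4 ≈ 21.750)
E(l) = ⅕ (E(l) = 1/(-5 + 10) = 1/5 = ⅕)
E(w) - 116*149 = ⅕ - 116*149 = ⅕ - 17284 = -86419/5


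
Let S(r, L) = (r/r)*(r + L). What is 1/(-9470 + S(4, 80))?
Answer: -1/9386 ≈ -0.00010654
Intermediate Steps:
S(r, L) = L + r (S(r, L) = 1*(L + r) = L + r)
1/(-9470 + S(4, 80)) = 1/(-9470 + (80 + 4)) = 1/(-9470 + 84) = 1/(-9386) = -1/9386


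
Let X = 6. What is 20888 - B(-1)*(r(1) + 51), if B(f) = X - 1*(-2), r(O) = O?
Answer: 20472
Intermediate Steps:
B(f) = 8 (B(f) = 6 - 1*(-2) = 6 + 2 = 8)
20888 - B(-1)*(r(1) + 51) = 20888 - 8*(1 + 51) = 20888 - 8*52 = 20888 - 1*416 = 20888 - 416 = 20472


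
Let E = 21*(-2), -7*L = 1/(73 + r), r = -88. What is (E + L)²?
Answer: 19439281/11025 ≈ 1763.2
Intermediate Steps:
L = 1/105 (L = -1/(7*(73 - 88)) = -⅐/(-15) = -⅐*(-1/15) = 1/105 ≈ 0.0095238)
E = -42
(E + L)² = (-42 + 1/105)² = (-4409/105)² = 19439281/11025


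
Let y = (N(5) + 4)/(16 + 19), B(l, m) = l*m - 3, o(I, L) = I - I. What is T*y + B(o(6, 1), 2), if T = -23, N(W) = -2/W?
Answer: -939/175 ≈ -5.3657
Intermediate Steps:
o(I, L) = 0
B(l, m) = -3 + l*m
y = 18/175 (y = (-2/5 + 4)/(16 + 19) = (-2*⅕ + 4)/35 = (-⅖ + 4)*(1/35) = (18/5)*(1/35) = 18/175 ≈ 0.10286)
T*y + B(o(6, 1), 2) = -23*18/175 + (-3 + 0*2) = -414/175 + (-3 + 0) = -414/175 - 3 = -939/175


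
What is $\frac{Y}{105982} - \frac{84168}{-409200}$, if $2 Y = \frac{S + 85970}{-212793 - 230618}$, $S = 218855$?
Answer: $\frac{164803902566089}{801240617464100} \approx 0.20569$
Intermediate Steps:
$Y = - \frac{304825}{886822}$ ($Y = \frac{\left(218855 + 85970\right) \frac{1}{-212793 - 230618}}{2} = \frac{304825 \frac{1}{-443411}}{2} = \frac{304825 \left(- \frac{1}{443411}\right)}{2} = \frac{1}{2} \left(- \frac{304825}{443411}\right) = - \frac{304825}{886822} \approx -0.34373$)
$\frac{Y}{105982} - \frac{84168}{-409200} = - \frac{304825}{886822 \cdot 105982} - \frac{84168}{-409200} = \left(- \frac{304825}{886822}\right) \frac{1}{105982} - - \frac{3507}{17050} = - \frac{304825}{93987169204} + \frac{3507}{17050} = \frac{164803902566089}{801240617464100}$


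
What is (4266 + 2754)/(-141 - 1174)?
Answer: -1404/263 ≈ -5.3384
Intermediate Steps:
(4266 + 2754)/(-141 - 1174) = 7020/(-1315) = 7020*(-1/1315) = -1404/263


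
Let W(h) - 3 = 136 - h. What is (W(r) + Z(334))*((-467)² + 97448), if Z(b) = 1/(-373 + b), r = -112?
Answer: 1029492052/13 ≈ 7.9192e+7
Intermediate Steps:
W(h) = 139 - h (W(h) = 3 + (136 - h) = 139 - h)
(W(r) + Z(334))*((-467)² + 97448) = ((139 - 1*(-112)) + 1/(-373 + 334))*((-467)² + 97448) = ((139 + 112) + 1/(-39))*(218089 + 97448) = (251 - 1/39)*315537 = (9788/39)*315537 = 1029492052/13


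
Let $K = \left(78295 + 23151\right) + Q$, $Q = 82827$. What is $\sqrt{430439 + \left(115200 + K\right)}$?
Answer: $2 \sqrt{182478} \approx 854.35$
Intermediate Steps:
$K = 184273$ ($K = \left(78295 + 23151\right) + 82827 = 101446 + 82827 = 184273$)
$\sqrt{430439 + \left(115200 + K\right)} = \sqrt{430439 + \left(115200 + 184273\right)} = \sqrt{430439 + 299473} = \sqrt{729912} = 2 \sqrt{182478}$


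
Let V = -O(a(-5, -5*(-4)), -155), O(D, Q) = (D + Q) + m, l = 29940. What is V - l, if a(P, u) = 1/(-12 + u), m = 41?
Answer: -238609/8 ≈ -29826.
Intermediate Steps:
O(D, Q) = 41 + D + Q (O(D, Q) = (D + Q) + 41 = 41 + D + Q)
V = 911/8 (V = -(41 + 1/(-12 - 5*(-4)) - 155) = -(41 + 1/(-12 + 20) - 155) = -(41 + 1/8 - 155) = -1*(-911/8) = 911/8 ≈ 113.88)
V - l = 911/8 - 1*29940 = 911/8 - 29940 = -238609/8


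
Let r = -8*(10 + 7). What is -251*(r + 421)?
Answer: -71535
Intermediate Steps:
r = -136 (r = -8*17 = -136)
-251*(r + 421) = -251*(-136 + 421) = -251*285 = -71535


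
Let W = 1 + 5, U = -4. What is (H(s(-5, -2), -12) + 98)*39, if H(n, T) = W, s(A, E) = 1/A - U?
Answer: 4056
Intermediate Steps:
s(A, E) = 4 + 1/A (s(A, E) = 1/A - 1*(-4) = 1/A + 4 = 4 + 1/A)
W = 6
H(n, T) = 6
(H(s(-5, -2), -12) + 98)*39 = (6 + 98)*39 = 104*39 = 4056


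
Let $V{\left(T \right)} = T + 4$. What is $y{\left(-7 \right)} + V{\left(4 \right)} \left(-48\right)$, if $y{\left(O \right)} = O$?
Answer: $-391$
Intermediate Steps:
$V{\left(T \right)} = 4 + T$
$y{\left(-7 \right)} + V{\left(4 \right)} \left(-48\right) = -7 + \left(4 + 4\right) \left(-48\right) = -7 + 8 \left(-48\right) = -7 - 384 = -391$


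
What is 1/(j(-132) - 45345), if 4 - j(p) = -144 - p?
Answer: -1/45329 ≈ -2.2061e-5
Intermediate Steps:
j(p) = 148 + p (j(p) = 4 - (-144 - p) = 4 + (144 + p) = 148 + p)
1/(j(-132) - 45345) = 1/((148 - 132) - 45345) = 1/(16 - 45345) = 1/(-45329) = -1/45329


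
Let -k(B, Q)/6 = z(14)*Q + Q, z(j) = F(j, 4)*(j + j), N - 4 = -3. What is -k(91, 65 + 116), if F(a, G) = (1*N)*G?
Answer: 122718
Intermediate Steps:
N = 1 (N = 4 - 3 = 1)
F(a, G) = G (F(a, G) = (1*1)*G = 1*G = G)
z(j) = 8*j (z(j) = 4*(j + j) = 4*(2*j) = 8*j)
k(B, Q) = -678*Q (k(B, Q) = -6*((8*14)*Q + Q) = -6*(112*Q + Q) = -678*Q)
-k(91, 65 + 116) = -(-678)*(65 + 116) = -(-678)*181 = -1*(-122718) = 122718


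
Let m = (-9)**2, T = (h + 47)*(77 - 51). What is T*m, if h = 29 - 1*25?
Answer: 107406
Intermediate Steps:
h = 4 (h = 29 - 25 = 4)
T = 1326 (T = (4 + 47)*(77 - 51) = 51*26 = 1326)
m = 81
T*m = 1326*81 = 107406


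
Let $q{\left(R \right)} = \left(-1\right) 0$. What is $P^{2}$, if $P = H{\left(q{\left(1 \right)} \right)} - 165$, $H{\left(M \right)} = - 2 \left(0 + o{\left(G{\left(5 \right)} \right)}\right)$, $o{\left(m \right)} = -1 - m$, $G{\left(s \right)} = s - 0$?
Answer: $23409$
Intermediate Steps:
$G{\left(s \right)} = s$ ($G{\left(s \right)} = s + 0 = s$)
$q{\left(R \right)} = 0$
$H{\left(M \right)} = 12$ ($H{\left(M \right)} = - 2 \left(0 - 6\right) = \left(-2\right) \left(-6\right) = 12$)
$P = -153$ ($P = 12 - 165 = -153$)
$P^{2} = \left(-153\right)^{2} = 23409$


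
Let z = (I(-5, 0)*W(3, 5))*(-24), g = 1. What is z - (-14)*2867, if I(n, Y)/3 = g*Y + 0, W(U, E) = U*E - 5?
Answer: 40138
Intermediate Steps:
W(U, E) = -5 + E*U (W(U, E) = E*U - 5 = -5 + E*U)
I(n, Y) = 3*Y (I(n, Y) = 3*(1*Y + 0) = 3*(Y + 0) = 3*Y)
z = 0 (z = ((3*0)*(-5 + 5*3))*(-24) = (0*(-5 + 15))*(-24) = (0*10)*(-24) = 0*(-24) = 0)
z - (-14)*2867 = 0 - (-14)*2867 = 0 - 1*(-40138) = 0 + 40138 = 40138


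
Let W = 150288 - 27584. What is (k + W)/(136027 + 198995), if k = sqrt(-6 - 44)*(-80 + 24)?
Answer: 61352/167511 - 140*I*sqrt(2)/167511 ≈ 0.36626 - 0.001182*I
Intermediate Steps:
W = 122704
k = -280*I*sqrt(2) (k = sqrt(-50)*(-56) = (5*I*sqrt(2))*(-56) = -280*I*sqrt(2) ≈ -395.98*I)
(k + W)/(136027 + 198995) = (-280*I*sqrt(2) + 122704)/(136027 + 198995) = (122704 - 280*I*sqrt(2))/335022 = (122704 - 280*I*sqrt(2))*(1/335022) = 61352/167511 - 140*I*sqrt(2)/167511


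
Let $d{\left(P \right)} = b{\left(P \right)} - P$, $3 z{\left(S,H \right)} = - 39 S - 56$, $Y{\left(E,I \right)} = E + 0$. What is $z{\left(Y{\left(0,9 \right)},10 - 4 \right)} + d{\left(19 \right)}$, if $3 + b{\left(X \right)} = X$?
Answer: $- \frac{65}{3} \approx -21.667$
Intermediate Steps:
$b{\left(X \right)} = -3 + X$
$Y{\left(E,I \right)} = E$
$z{\left(S,H \right)} = - \frac{56}{3} - 13 S$ ($z{\left(S,H \right)} = \frac{- 39 S - 56}{3} = \frac{-56 - 39 S}{3} = - \frac{56}{3} - 13 S$)
$d{\left(P \right)} = -3$ ($d{\left(P \right)} = \left(-3 + P\right) - P = -3$)
$z{\left(Y{\left(0,9 \right)},10 - 4 \right)} + d{\left(19 \right)} = \left(- \frac{56}{3} - 0\right) - 3 = \left(- \frac{56}{3} + 0\right) - 3 = - \frac{56}{3} - 3 = - \frac{65}{3}$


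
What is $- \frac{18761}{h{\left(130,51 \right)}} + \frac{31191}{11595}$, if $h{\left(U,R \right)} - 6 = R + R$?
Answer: $- \frac{71388389}{417420} \approx -171.02$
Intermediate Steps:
$h{\left(U,R \right)} = 6 + 2 R$ ($h{\left(U,R \right)} = 6 + \left(R + R\right) = 6 + 2 R$)
$- \frac{18761}{h{\left(130,51 \right)}} + \frac{31191}{11595} = - \frac{18761}{6 + 2 \cdot 51} + \frac{31191}{11595} = - \frac{18761}{6 + 102} + 31191 \cdot \frac{1}{11595} = - \frac{18761}{108} + \frac{10397}{3865} = - \frac{71388389}{417420}$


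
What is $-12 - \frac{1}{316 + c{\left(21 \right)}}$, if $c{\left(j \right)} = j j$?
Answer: $- \frac{9085}{757} \approx -12.001$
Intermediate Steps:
$c{\left(j \right)} = j^{2}$
$-12 - \frac{1}{316 + c{\left(21 \right)}} = -12 - \frac{1}{316 + 21^{2}} = -12 - \frac{1}{316 + 441} = -12 - \frac{1}{757} = - \frac{9085}{757}$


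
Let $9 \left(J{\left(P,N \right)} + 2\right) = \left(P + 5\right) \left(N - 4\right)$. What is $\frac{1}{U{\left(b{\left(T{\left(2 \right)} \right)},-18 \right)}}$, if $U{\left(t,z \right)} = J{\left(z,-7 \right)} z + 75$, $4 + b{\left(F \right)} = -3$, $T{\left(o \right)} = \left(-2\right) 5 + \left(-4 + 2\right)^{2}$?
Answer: $- \frac{1}{175} \approx -0.0057143$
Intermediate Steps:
$T{\left(o \right)} = -6$ ($T{\left(o \right)} = -10 + \left(-2\right)^{2} = -10 + 4 = -6$)
$b{\left(F \right)} = -7$ ($b{\left(F \right)} = -4 - 3 = -7$)
$J{\left(P,N \right)} = -2 + \frac{\left(-4 + N\right) \left(5 + P\right)}{9}$ ($J{\left(P,N \right)} = -2 + \frac{\left(P + 5\right) \left(N - 4\right)}{9} = -2 + \frac{\left(5 + P\right) \left(-4 + N\right)}{9} = -2 + \frac{\left(-4 + N\right) \left(5 + P\right)}{9}$)
$U{\left(t,z \right)} = 75 + z \left(- \frac{73}{9} - \frac{11 z}{9}\right)$ ($U{\left(t,z \right)} = \left(- \frac{38}{9} - \frac{4 z}{9} + \frac{5}{9} \left(-7\right) + \frac{1}{9} \left(-7\right) z\right) z + 75 = \left(- \frac{38}{9} - \frac{4 z}{9} - \frac{35}{9} - \frac{7 z}{9}\right) z + 75 = \left(- \frac{73}{9} - \frac{11 z}{9}\right) z + 75 = z \left(- \frac{73}{9} - \frac{11 z}{9}\right) + 75 = 75 + z \left(- \frac{73}{9} - \frac{11 z}{9}\right)$)
$\frac{1}{U{\left(b{\left(T{\left(2 \right)} \right)},-18 \right)}} = \frac{1}{75 - - 2 \left(73 + 11 \left(-18\right)\right)} = \frac{1}{75 - - 2 \left(73 - 198\right)} = \frac{1}{75 - \left(-2\right) \left(-125\right)} = \frac{1}{75 - 250} = \frac{1}{-175} = - \frac{1}{175}$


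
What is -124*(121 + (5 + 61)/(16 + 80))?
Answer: -60357/4 ≈ -15089.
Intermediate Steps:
-124*(121 + (5 + 61)/(16 + 80)) = -124*(121 + 66/96) = -124*(121 + 66*(1/96)) = -124*(121 + 11/16) = -124*1947/16 = -60357/4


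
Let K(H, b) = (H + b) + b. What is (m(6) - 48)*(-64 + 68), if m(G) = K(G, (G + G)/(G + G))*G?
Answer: 0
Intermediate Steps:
K(H, b) = H + 2*b
m(G) = G*(2 + G) (m(G) = (G + 2*((G + G)/(G + G)))*G = (G + 2*((2*G)/((2*G))))*G = (G + 2*((2*G)*(1/(2*G))))*G = (G + 2*1)*G = (G + 2)*G = (2 + G)*G = G*(2 + G))
(m(6) - 48)*(-64 + 68) = (6*(2 + 6) - 48)*(-64 + 68) = (6*8 - 48)*4 = (48 - 48)*4 = 0*4 = 0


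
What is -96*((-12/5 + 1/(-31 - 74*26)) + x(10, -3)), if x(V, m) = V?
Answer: -331952/455 ≈ -729.56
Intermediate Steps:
-96*((-12/5 + 1/(-31 - 74*26)) + x(10, -3)) = -96*((-12/5 + 1/(-31 - 74*26)) + 10) = -96*((-12*⅕ + (1/26)/(-105)) + 10) = -96*((-12/5 - 1/105*1/26) + 10) = -96*((-12/5 - 1/2730) + 10) = -96*(-6553/2730 + 10) = -96*20747/2730 = -331952/455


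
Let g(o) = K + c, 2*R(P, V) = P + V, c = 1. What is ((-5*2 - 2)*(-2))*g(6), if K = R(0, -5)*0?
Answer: 24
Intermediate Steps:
R(P, V) = P/2 + V/2 (R(P, V) = (P + V)/2 = P/2 + V/2)
K = 0 (K = ((½)*0 + (½)*(-5))*0 = (0 - 5/2)*0 = -5/2*0 = 0)
g(o) = 1 (g(o) = 0 + 1 = 1)
((-5*2 - 2)*(-2))*g(6) = ((-5*2 - 2)*(-2))*1 = ((-10 - 2)*(-2))*1 = -12*(-2)*1 = 24*1 = 24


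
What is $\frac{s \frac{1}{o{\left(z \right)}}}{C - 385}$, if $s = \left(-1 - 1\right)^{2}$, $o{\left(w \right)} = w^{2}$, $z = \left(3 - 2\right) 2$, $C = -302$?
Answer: $- \frac{1}{687} \approx -0.0014556$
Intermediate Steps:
$z = 2$ ($z = 1 \cdot 2 = 2$)
$s = 4$ ($s = \left(-2\right)^{2} = 4$)
$\frac{s \frac{1}{o{\left(z \right)}}}{C - 385} = \frac{4 \frac{1}{2^{2}}}{-302 - 385} = \frac{4 \cdot \frac{1}{4}}{-687} = 4 \cdot \frac{1}{4} \left(- \frac{1}{687}\right) = 1 \left(- \frac{1}{687}\right) = - \frac{1}{687}$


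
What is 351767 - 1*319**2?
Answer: 250006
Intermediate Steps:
351767 - 1*319**2 = 351767 - 1*101761 = 351767 - 101761 = 250006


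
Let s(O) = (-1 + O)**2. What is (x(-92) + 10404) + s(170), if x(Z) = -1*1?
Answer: 38964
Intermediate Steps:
x(Z) = -1
(x(-92) + 10404) + s(170) = (-1 + 10404) + (-1 + 170)**2 = 10403 + 169**2 = 10403 + 28561 = 38964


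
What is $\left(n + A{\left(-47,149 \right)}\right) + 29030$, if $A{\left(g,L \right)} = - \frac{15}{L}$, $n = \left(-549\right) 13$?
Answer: $\frac{3262042}{149} \approx 21893.0$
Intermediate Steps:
$n = -7137$
$\left(n + A{\left(-47,149 \right)}\right) + 29030 = \left(-7137 - \frac{15}{149}\right) + 29030 = - \frac{1063428}{149} + 29030 = \frac{3262042}{149}$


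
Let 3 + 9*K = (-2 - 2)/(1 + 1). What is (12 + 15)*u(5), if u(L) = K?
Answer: -15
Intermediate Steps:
K = -5/9 (K = -1/3 + ((-2 - 2)/(1 + 1))/9 = -1/3 + (-4/2)/9 = -1/3 + (-4*1/2)/9 = -1/3 + (1/9)*(-2) = -1/3 - 2/9 = -5/9 ≈ -0.55556)
u(L) = -5/9
(12 + 15)*u(5) = (12 + 15)*(-5/9) = 27*(-5/9) = -15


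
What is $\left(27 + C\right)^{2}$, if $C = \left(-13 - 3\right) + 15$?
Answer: $676$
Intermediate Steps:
$C = -1$ ($C = -16 + 15 = -1$)
$\left(27 + C\right)^{2} = \left(27 - 1\right)^{2} = 26^{2} = 676$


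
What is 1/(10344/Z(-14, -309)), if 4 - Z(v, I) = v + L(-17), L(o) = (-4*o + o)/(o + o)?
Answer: 13/6896 ≈ 0.0018852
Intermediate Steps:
L(o) = -3/2 (L(o) = (-3*o)/((2*o)) = (-3*o)*(1/(2*o)) = -3/2)
Z(v, I) = 11/2 - v (Z(v, I) = 4 - (v - 3/2) = 4 - (-3/2 + v) = 4 + (3/2 - v) = 11/2 - v)
1/(10344/Z(-14, -309)) = 1/(10344/(11/2 - 1*(-14))) = 1/(10344/(11/2 + 14)) = 1/(10344/(39/2)) = 1/(10344*(2/39)) = 1/(6896/13) = 13/6896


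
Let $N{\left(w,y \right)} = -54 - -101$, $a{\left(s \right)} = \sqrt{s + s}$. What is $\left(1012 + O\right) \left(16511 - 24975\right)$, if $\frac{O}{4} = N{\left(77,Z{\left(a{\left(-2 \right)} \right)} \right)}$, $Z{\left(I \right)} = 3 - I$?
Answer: $-10156800$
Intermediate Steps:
$a{\left(s \right)} = \sqrt{2} \sqrt{s}$ ($a{\left(s \right)} = \sqrt{2 s} = \sqrt{2} \sqrt{s}$)
$N{\left(w,y \right)} = 47$ ($N{\left(w,y \right)} = -54 + 101 = 47$)
$O = 188$ ($O = 4 \cdot 47 = 188$)
$\left(1012 + O\right) \left(16511 - 24975\right) = \left(1012 + 188\right) \left(16511 - 24975\right) = 1200 \left(-8464\right) = -10156800$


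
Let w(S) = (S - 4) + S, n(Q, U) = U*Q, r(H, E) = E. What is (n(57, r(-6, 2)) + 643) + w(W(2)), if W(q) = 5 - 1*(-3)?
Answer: 769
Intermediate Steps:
W(q) = 8 (W(q) = 5 + 3 = 8)
n(Q, U) = Q*U
w(S) = -4 + 2*S (w(S) = (-4 + S) + S = -4 + 2*S)
(n(57, r(-6, 2)) + 643) + w(W(2)) = (57*2 + 643) + (-4 + 2*8) = (114 + 643) + (-4 + 16) = 757 + 12 = 769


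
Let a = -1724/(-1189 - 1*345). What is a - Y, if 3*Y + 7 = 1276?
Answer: -323579/767 ≈ -421.88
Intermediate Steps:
a = 862/767 (a = -1724/(-1189 - 345) = -1724/(-1534) = -1724*(-1/1534) = 862/767 ≈ 1.1239)
Y = 423 (Y = -7/3 + (⅓)*1276 = -7/3 + 1276/3 = 423)
a - Y = 862/767 - 1*423 = 862/767 - 423 = -323579/767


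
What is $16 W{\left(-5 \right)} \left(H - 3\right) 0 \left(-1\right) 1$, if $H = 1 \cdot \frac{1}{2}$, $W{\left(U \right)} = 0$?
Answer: $0$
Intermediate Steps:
$H = \frac{1}{2}$ ($H = 1 \cdot \frac{1}{2} = \frac{1}{2} \approx 0.5$)
$16 W{\left(-5 \right)} \left(H - 3\right) 0 \left(-1\right) 1 = 16 \cdot 0 \left(\frac{1}{2} - 3\right) 0 \left(-1\right) 1 = 16 \cdot 0 \left(- \frac{5}{2}\right) 0 \cdot 1 = 16 \cdot 0 \cdot 0 = 0 \cdot 0 = 0$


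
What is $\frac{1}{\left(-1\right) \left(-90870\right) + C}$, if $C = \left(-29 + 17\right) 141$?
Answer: $\frac{1}{89178} \approx 1.1214 \cdot 10^{-5}$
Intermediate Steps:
$C = -1692$ ($C = \left(-12\right) 141 = -1692$)
$\frac{1}{\left(-1\right) \left(-90870\right) + C} = \frac{1}{\left(-1\right) \left(-90870\right) - 1692} = \frac{1}{90870 - 1692} = \frac{1}{89178}$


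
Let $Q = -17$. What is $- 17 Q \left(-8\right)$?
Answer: $-2312$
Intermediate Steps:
$- 17 Q \left(-8\right) = \left(-17\right) \left(-17\right) \left(-8\right) = 289 \left(-8\right) = -2312$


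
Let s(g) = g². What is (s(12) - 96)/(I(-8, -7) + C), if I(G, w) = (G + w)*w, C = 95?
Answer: 6/25 ≈ 0.24000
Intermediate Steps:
I(G, w) = w*(G + w)
(s(12) - 96)/(I(-8, -7) + C) = (12² - 96)/(-7*(-8 - 7) + 95) = (144 - 96)/(-7*(-15) + 95) = 48/(105 + 95) = 48/200 = (1/200)*48 = 6/25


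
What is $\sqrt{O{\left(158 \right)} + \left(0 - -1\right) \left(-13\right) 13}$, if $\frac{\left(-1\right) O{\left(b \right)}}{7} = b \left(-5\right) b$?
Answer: $\sqrt{873571} \approx 934.65$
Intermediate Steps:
$O{\left(b \right)} = 35 b^{2}$ ($O{\left(b \right)} = - 7 b \left(-5\right) b = - 7 - 5 b b = - 7 \left(- 5 b^{2}\right) = 35 b^{2}$)
$\sqrt{O{\left(158 \right)} + \left(0 - -1\right) \left(-13\right) 13} = \sqrt{35 \cdot 158^{2} + \left(0 - -1\right) \left(-13\right) 13} = \sqrt{35 \cdot 24964 + \left(0 + 1\right) \left(-13\right) 13} = \sqrt{873740 + 1 \left(-13\right) 13} = \sqrt{873740 - 169} = \sqrt{873571}$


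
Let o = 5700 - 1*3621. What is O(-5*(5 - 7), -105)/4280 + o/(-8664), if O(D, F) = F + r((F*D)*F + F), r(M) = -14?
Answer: -206857/772540 ≈ -0.26776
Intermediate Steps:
O(D, F) = -14 + F (O(D, F) = F - 14 = -14 + F)
o = 2079 (o = 5700 - 3621 = 2079)
O(-5*(5 - 7), -105)/4280 + o/(-8664) = (-14 - 105)/4280 + 2079/(-8664) = -119*1/4280 + 2079*(-1/8664) = -119/4280 - 693/2888 = -206857/772540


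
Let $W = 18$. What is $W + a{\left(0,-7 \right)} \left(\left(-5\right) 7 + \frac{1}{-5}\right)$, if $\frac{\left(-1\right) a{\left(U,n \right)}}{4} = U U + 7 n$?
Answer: $- \frac{34406}{5} \approx -6881.2$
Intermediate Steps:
$a{\left(U,n \right)} = - 28 n - 4 U^{2}$ ($a{\left(U,n \right)} = - 4 \left(U U + 7 n\right) = - 4 \left(U^{2} + 7 n\right) = - 28 n - 4 U^{2}$)
$W + a{\left(0,-7 \right)} \left(\left(-5\right) 7 + \frac{1}{-5}\right) = 18 + \left(\left(-28\right) \left(-7\right) - 4 \cdot 0^{2}\right) \left(\left(-5\right) 7 + \frac{1}{-5}\right) = 18 + \left(196 - 0\right) \left(-35 - \frac{1}{5}\right) = 18 + \left(196 + 0\right) \left(- \frac{176}{5}\right) = 18 + 196 \left(- \frac{176}{5}\right) = 18 - \frac{34496}{5} = - \frac{34406}{5}$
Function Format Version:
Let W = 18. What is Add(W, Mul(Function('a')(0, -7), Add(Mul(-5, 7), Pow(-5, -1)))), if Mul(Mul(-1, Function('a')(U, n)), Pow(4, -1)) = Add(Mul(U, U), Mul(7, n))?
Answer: Rational(-34406, 5) ≈ -6881.2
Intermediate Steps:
Function('a')(U, n) = Add(Mul(-28, n), Mul(-4, Pow(U, 2))) (Function('a')(U, n) = Mul(-4, Add(Mul(U, U), Mul(7, n))) = Mul(-4, Add(Pow(U, 2), Mul(7, n))) = Add(Mul(-28, n), Mul(-4, Pow(U, 2))))
Add(W, Mul(Function('a')(0, -7), Add(Mul(-5, 7), Pow(-5, -1)))) = Add(18, Mul(Add(Mul(-28, -7), Mul(-4, Pow(0, 2))), Add(Mul(-5, 7), Pow(-5, -1)))) = Add(18, Mul(Add(196, Mul(-4, 0)), Add(-35, Rational(-1, 5)))) = Add(18, Mul(Add(196, 0), Rational(-176, 5))) = Add(18, Mul(196, Rational(-176, 5))) = Add(18, Rational(-34496, 5)) = Rational(-34406, 5)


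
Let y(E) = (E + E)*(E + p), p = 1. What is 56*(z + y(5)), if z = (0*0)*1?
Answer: 3360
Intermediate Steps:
y(E) = 2*E*(1 + E) (y(E) = (E + E)*(E + 1) = (2*E)*(1 + E) = 2*E*(1 + E))
z = 0 (z = 0*1 = 0)
56*(z + y(5)) = 56*(0 + 2*5*(1 + 5)) = 56*(0 + 2*5*6) = 56*(0 + 60) = 56*60 = 3360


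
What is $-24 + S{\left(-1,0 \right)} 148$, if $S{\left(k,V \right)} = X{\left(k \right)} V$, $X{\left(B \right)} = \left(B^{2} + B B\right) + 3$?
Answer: $-24$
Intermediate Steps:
$X{\left(B \right)} = 3 + 2 B^{2}$ ($X{\left(B \right)} = \left(B^{2} + B^{2}\right) + 3 = 2 B^{2} + 3 = 3 + 2 B^{2}$)
$S{\left(k,V \right)} = V \left(3 + 2 k^{2}\right)$ ($S{\left(k,V \right)} = \left(3 + 2 k^{2}\right) V = V \left(3 + 2 k^{2}\right)$)
$-24 + S{\left(-1,0 \right)} 148 = -24 + 0 \left(3 + 2 \left(-1\right)^{2}\right) 148 = -24 + 0 \left(3 + 2 \cdot 1\right) 148 = -24 + 0 \left(3 + 2\right) 148 = -24 + 0 \cdot 5 \cdot 148 = -24 + 0 \cdot 148 = -24 + 0 = -24$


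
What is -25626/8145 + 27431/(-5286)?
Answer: -39876059/4783830 ≈ -8.3356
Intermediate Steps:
-25626/8145 + 27431/(-5286) = -25626*1/8145 + 27431*(-1/5286) = -8542/2715 - 27431/5286 = -39876059/4783830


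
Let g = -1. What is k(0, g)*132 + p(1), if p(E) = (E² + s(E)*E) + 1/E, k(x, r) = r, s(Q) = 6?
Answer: -124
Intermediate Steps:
p(E) = 1/E + E² + 6*E (p(E) = (E² + 6*E) + 1/E = 1/E + E² + 6*E)
k(0, g)*132 + p(1) = -1*132 + (1 + 1²*(6 + 1))/1 = -132 + 1*(1 + 1*7) = -132 + 1*(1 + 7) = -132 + 1*8 = -132 + 8 = -124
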